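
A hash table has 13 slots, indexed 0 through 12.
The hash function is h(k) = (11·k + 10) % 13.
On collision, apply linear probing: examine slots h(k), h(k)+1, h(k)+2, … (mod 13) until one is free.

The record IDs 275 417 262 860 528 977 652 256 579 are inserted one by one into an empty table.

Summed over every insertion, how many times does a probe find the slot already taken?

275 hashes to 6; slot 6 is free → place at 6.
417 hashes to 8; slot 8 is free → place at 8.
262 hashes to 6; 6 taken → place at 7.
860 hashes to 6; 6,7,8 taken → place at 9.
528 hashes to 7; 7,8,9 taken → place at 10.
977 hashes to 6; 6,7,8,9,10 taken → place at 11.
652 hashes to 6; 6,7,8,9,10,11 taken → place at 12.
256 hashes to 5; slot 5 is free → place at 5.
579 hashes to 9; 9,10,11,12 taken → place at 0.
Table: [579, ., ., ., ., 256, 275, 262, 417, 860, 528, 977, 652]

22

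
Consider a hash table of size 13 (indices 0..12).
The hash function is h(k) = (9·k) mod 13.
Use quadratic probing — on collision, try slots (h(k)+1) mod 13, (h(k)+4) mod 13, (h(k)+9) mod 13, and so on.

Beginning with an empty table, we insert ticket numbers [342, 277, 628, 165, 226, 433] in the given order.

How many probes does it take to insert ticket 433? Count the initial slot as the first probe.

342: h=10 => slot 10
277: h=10, probe 10,11 => slot 11
628: h=10, probe 10,11,1 => slot 1
165: h=3 => slot 3
226: h=6 => slot 6
433: h=10, probe 10,11,1,6,0 => slot 0
Table: [433, 628, _, 165, _, _, 226, _, _, _, 342, 277, _]

5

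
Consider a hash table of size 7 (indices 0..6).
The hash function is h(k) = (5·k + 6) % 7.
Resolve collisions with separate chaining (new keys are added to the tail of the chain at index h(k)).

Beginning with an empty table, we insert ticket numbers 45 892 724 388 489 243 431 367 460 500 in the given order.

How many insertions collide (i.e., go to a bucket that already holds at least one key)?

Insert 45: h=0, bucket 0 empty → new chain.
Insert 892: h=0, bucket 0 nonempty → append to chain.
Insert 724: h=0, bucket 0 nonempty → append to chain.
Insert 388: h=0, bucket 0 nonempty → append to chain.
Insert 489: h=1, bucket 1 empty → new chain.
Insert 243: h=3, bucket 3 empty → new chain.
Insert 431: h=5, bucket 5 empty → new chain.
Insert 367: h=0, bucket 0 nonempty → append to chain.
Insert 460: h=3, bucket 3 nonempty → append to chain.
Insert 500: h=0, bucket 0 nonempty → append to chain.
Final buckets:
0: 45 -> 892 -> 724 -> 388 -> 367 -> 500
1: 489
2: —
3: 243 -> 460
4: —
5: 431
6: —

6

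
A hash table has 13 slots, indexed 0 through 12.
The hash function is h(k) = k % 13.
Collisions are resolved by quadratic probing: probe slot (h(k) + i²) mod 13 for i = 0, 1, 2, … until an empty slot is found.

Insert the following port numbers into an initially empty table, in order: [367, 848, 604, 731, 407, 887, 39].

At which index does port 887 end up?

Insert 367: h=3, slot 3 empty → index 3.
Insert 848: h=3, slot 3 occupied → index 4.
Insert 604: h=6, slot 6 empty → index 6.
Insert 731: h=3, slots 3,4 occupied → index 7.
Insert 407: h=4, slot 4 occupied → index 5.
Insert 887: h=3, slots 3,4,7 occupied → index 12.
Insert 39: h=0, slot 0 empty → index 0.
Table: [39, _, _, 367, 848, 407, 604, 731, _, _, _, _, 887]

12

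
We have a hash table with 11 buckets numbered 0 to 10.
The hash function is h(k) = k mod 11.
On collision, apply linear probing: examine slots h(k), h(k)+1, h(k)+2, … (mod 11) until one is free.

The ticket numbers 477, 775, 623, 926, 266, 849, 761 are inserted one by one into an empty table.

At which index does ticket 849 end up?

6

477 hashes to 4; slot 4 is free => place at 4.
775 hashes to 5; slot 5 is free => place at 5.
623 hashes to 7; slot 7 is free => place at 7.
926 hashes to 2; slot 2 is free => place at 2.
266 hashes to 2; 2 taken => place at 3.
849 hashes to 2; 2,3,4,5 taken => place at 6.
761 hashes to 2; 2,3,4,5,6,7 taken => place at 8.
Table: [_, _, 926, 266, 477, 775, 849, 623, 761, _, _]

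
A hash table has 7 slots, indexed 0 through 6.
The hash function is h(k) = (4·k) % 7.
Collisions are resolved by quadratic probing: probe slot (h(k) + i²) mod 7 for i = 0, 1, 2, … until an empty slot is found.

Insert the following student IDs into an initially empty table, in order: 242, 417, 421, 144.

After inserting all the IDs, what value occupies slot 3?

417

Insert 242: h=2, slot 2 empty => index 2.
Insert 417: h=2, slot 2 occupied => index 3.
Insert 421: h=4, slot 4 empty => index 4.
Insert 144: h=2, slots 2,3 occupied => index 6.
Table: [_, _, 242, 417, 421, _, 144]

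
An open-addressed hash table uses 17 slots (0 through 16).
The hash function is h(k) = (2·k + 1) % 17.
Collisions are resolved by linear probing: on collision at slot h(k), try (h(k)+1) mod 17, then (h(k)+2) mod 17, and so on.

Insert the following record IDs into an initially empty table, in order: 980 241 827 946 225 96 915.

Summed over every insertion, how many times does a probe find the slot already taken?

11

980: h=6 → slot 6
241: h=7 → slot 7
827: h=6, probe 6,7,8 → slot 8
946: h=6, probe 6,7,8,9 → slot 9
225: h=9, probe 9,10 → slot 10
96: h=6, probe 6,7,8,9,10,11 → slot 11
915: h=12 → slot 12
Table: [., ., ., ., ., ., 980, 241, 827, 946, 225, 96, 915, ., ., ., .]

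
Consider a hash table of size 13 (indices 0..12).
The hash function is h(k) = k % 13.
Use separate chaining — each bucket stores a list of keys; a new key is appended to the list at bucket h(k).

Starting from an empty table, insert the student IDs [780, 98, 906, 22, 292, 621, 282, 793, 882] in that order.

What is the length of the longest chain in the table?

3

Insert 780: h=0, bucket 0 empty -> new chain.
Insert 98: h=7, bucket 7 empty -> new chain.
Insert 906: h=9, bucket 9 empty -> new chain.
Insert 22: h=9, bucket 9 nonempty -> append to chain.
Insert 292: h=6, bucket 6 empty -> new chain.
Insert 621: h=10, bucket 10 empty -> new chain.
Insert 282: h=9, bucket 9 nonempty -> append to chain.
Insert 793: h=0, bucket 0 nonempty -> append to chain.
Insert 882: h=11, bucket 11 empty -> new chain.
Final buckets:
0: 780 -> 793
1: .
2: .
3: .
4: .
5: .
6: 292
7: 98
8: .
9: 906 -> 22 -> 282
10: 621
11: 882
12: .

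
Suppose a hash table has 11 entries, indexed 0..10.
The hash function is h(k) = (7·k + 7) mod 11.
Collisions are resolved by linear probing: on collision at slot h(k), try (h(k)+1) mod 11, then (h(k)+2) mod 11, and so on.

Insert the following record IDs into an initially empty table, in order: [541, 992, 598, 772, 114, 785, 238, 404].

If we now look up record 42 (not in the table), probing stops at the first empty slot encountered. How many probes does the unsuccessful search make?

Insert 541: h=10, slot 10 empty -> index 10.
Insert 992: h=10, slot 10 occupied -> index 0.
Insert 598: h=2, slot 2 empty -> index 2.
Insert 772: h=10, slots 10,0 occupied -> index 1.
Insert 114: h=2, slot 2 occupied -> index 3.
Insert 785: h=2, slots 2,3 occupied -> index 4.
Insert 238: h=1, slots 1,2,3,4 occupied -> index 5.
Insert 404: h=8, slot 8 empty -> index 8.
Table: [992, 772, 598, 114, 785, 238, ., ., 404, ., 541]
Lookup 42: h=4, probe 4,5,6 → slot 6 empty, not found.

3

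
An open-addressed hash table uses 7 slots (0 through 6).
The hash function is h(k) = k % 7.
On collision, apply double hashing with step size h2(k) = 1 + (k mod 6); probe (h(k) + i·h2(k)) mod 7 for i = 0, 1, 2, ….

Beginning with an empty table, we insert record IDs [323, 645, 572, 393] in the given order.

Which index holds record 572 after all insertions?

323 hashes to 1; slot 1 is free => place at 1.
645 hashes to 1, h2=4; 1 taken => place at 5.
572 hashes to 5, h2=3; 5,1 taken => place at 4.
393 hashes to 1, h2=4; 1,5 taken => place at 2.
Table: [., 323, 393, ., 572, 645, .]

4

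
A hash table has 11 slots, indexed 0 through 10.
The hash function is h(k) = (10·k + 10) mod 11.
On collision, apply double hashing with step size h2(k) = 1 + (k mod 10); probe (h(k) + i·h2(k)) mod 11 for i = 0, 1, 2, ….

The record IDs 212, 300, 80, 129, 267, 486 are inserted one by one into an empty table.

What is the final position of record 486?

0

212 hashes to 7; slot 7 is free => place at 7.
300 hashes to 7, h2=1; 7 taken => place at 8.
80 hashes to 7, h2=1; 7,8 taken => place at 9.
129 hashes to 2; slot 2 is free => place at 2.
267 hashes to 7, h2=8; 7 taken => place at 4.
486 hashes to 8, h2=7; 8,4 taken => place at 0.
Table: [486, _, 129, _, 267, _, _, 212, 300, 80, _]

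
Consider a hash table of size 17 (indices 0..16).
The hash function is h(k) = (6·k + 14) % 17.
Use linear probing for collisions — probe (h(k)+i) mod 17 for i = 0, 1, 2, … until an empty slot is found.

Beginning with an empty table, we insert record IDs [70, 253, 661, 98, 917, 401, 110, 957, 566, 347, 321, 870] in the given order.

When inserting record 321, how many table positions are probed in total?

70: h=9 -> slot 9
253: h=2 -> slot 2
661: h=2, probe 2,3 -> slot 3
98: h=7 -> slot 7
917: h=8 -> slot 8
401: h=6 -> slot 6
110: h=11 -> slot 11
957: h=10 -> slot 10
566: h=10, probe 10,11,12 -> slot 12
347: h=5 -> slot 5
321: h=2, probe 2,3,4 -> slot 4
870: h=15 -> slot 15
Table: [—, —, 253, 661, 321, 347, 401, 98, 917, 70, 957, 110, 566, —, —, 870, —]

3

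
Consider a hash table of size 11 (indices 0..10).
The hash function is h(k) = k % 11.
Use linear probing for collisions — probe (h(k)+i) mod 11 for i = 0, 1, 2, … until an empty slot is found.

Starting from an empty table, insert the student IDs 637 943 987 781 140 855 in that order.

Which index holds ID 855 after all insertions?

637 hashes to 10; slot 10 is free -> place at 10.
943 hashes to 8; slot 8 is free -> place at 8.
987 hashes to 8; 8 taken -> place at 9.
781 hashes to 0; slot 0 is free -> place at 0.
140 hashes to 8; 8,9,10,0 taken -> place at 1.
855 hashes to 8; 8,9,10,0,1 taken -> place at 2.
Table: [781, 140, 855, _, _, _, _, _, 943, 987, 637]

2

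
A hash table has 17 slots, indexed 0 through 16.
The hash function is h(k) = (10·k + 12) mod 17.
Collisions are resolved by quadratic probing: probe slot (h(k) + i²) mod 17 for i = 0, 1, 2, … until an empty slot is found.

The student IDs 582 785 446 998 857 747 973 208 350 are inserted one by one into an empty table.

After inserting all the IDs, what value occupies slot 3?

747

582: h=1 -> slot 1
785: h=8 -> slot 8
446: h=1, probe 1,2 -> slot 2
998: h=13 -> slot 13
857: h=14 -> slot 14
747: h=2, probe 2,3 -> slot 3
973: h=1, probe 1,2,5 -> slot 5
208: h=1, probe 1,2,5,10 -> slot 10
350: h=10, probe 10,11 -> slot 11
Table: [_, 582, 446, 747, _, 973, _, _, 785, _, 208, 350, _, 998, 857, _, _]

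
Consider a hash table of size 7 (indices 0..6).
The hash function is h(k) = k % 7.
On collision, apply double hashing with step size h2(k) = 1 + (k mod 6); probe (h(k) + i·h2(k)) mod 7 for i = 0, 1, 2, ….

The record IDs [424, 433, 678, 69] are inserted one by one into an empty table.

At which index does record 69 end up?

3

Insert 424: h=4, slot 4 empty → index 4.
Insert 433: h=6, slot 6 empty → index 6.
Insert 678: h=6, h2=1, slot 6 occupied → index 0.
Insert 69: h=6, h2=4, slot 6 occupied → index 3.
Table: [678, ∅, ∅, 69, 424, ∅, 433]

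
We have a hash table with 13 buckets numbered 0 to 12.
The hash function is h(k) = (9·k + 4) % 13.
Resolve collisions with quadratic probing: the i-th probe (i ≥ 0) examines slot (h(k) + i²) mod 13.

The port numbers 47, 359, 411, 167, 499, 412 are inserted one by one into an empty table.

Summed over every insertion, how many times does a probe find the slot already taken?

Insert 47: h=11, slot 11 empty → index 11.
Insert 359: h=11, slot 11 occupied → index 12.
Insert 411: h=11, slots 11,12 occupied → index 2.
Insert 167: h=12, slot 12 occupied → index 0.
Insert 499: h=10, slot 10 empty → index 10.
Insert 412: h=7, slot 7 empty → index 7.
Table: [167, ∅, 411, ∅, ∅, ∅, ∅, 412, ∅, ∅, 499, 47, 359]

4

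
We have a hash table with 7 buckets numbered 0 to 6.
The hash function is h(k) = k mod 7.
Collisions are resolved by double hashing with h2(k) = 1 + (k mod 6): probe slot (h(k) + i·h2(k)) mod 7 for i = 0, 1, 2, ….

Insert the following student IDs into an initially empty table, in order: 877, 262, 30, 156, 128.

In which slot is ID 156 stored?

5

Insert 877: h=2, slot 2 empty → index 2.
Insert 262: h=3, slot 3 empty → index 3.
Insert 30: h=2, h2=1, slots 2,3 occupied → index 4.
Insert 156: h=2, h2=1, slots 2,3,4 occupied → index 5.
Insert 128: h=2, h2=3, slots 2,5 occupied → index 1.
Table: [—, 128, 877, 262, 30, 156, —]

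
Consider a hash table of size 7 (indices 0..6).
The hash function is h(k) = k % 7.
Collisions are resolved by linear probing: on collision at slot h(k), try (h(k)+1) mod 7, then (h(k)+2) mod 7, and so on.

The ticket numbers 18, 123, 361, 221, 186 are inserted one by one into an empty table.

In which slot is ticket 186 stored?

Insert 18: h=4, slot 4 empty => index 4.
Insert 123: h=4, slot 4 occupied => index 5.
Insert 361: h=4, slots 4,5 occupied => index 6.
Insert 221: h=4, slots 4,5,6 occupied => index 0.
Insert 186: h=4, slots 4,5,6,0 occupied => index 1.
Table: [221, 186, _, _, 18, 123, 361]

1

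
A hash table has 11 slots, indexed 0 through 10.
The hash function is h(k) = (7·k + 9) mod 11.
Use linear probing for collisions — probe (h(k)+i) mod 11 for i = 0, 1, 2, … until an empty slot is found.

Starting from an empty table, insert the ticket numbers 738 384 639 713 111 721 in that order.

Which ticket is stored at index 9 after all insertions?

Insert 738: h=5, slot 5 empty -> index 5.
Insert 384: h=2, slot 2 empty -> index 2.
Insert 639: h=5, slot 5 occupied -> index 6.
Insert 713: h=6, slot 6 occupied -> index 7.
Insert 111: h=5, slots 5,6,7 occupied -> index 8.
Insert 721: h=7, slots 7,8 occupied -> index 9.
Table: [., ., 384, ., ., 738, 639, 713, 111, 721, .]

721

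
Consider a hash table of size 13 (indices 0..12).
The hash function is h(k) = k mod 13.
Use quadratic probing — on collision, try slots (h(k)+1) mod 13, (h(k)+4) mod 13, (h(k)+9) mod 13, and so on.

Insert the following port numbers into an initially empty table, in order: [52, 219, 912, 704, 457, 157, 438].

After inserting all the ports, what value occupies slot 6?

457

52: h=0 -> slot 0
219: h=11 -> slot 11
912: h=2 -> slot 2
704: h=2, probe 2,3 -> slot 3
457: h=2, probe 2,3,6 -> slot 6
157: h=1 -> slot 1
438: h=9 -> slot 9
Table: [52, 157, 912, 704, —, —, 457, —, —, 438, —, 219, —]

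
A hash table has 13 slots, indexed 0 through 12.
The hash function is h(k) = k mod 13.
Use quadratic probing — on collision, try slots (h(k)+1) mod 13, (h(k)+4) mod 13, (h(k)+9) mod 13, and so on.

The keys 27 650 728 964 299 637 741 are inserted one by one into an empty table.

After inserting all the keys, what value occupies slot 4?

728

27 hashes to 1; slot 1 is free → place at 1.
650 hashes to 0; slot 0 is free → place at 0.
728 hashes to 0; 0,1 taken → place at 4.
964 hashes to 2; slot 2 is free → place at 2.
299 hashes to 0; 0,1,4 taken → place at 9.
637 hashes to 0; 0,1,4,9 taken → place at 3.
741 hashes to 0; 0,1,4,9,3 taken → place at 12.
Table: [650, 27, 964, 637, 728, —, —, —, —, 299, —, —, 741]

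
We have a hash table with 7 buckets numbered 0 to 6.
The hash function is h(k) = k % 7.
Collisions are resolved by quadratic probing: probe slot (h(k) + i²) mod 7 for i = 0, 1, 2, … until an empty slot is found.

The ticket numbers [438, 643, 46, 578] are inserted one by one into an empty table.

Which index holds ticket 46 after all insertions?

5

Insert 438: h=4, slot 4 empty => index 4.
Insert 643: h=6, slot 6 empty => index 6.
Insert 46: h=4, slot 4 occupied => index 5.
Insert 578: h=4, slots 4,5 occupied => index 1.
Table: [∅, 578, ∅, ∅, 438, 46, 643]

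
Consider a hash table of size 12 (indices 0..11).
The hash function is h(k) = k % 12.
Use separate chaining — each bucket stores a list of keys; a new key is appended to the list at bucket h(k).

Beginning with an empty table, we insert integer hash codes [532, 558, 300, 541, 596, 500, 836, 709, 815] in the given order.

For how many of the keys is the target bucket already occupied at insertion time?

532 -> bucket 4
558 -> bucket 6
300 -> bucket 0
541 -> bucket 1
596 -> bucket 8
500 -> bucket 8 (collision)
836 -> bucket 8 (collision)
709 -> bucket 1 (collision)
815 -> bucket 11
Final buckets:
0: 300
1: 541 -> 709
2: -
3: -
4: 532
5: -
6: 558
7: -
8: 596 -> 500 -> 836
9: -
10: -
11: 815

3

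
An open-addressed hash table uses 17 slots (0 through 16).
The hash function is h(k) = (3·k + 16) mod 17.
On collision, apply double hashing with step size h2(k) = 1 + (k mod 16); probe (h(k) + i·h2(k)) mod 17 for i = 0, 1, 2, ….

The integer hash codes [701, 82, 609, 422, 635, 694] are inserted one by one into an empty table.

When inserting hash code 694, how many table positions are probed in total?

701 hashes to 11; slot 11 is free → place at 11.
82 hashes to 7; slot 7 is free → place at 7.
609 hashes to 7, h2=2; 7 taken → place at 9.
422 hashes to 7, h2=7; 7 taken → place at 14.
635 hashes to 0; slot 0 is free → place at 0.
694 hashes to 7, h2=7; 7,14 taken → place at 4.
Table: [635, -, -, -, 694, -, -, 82, -, 609, -, 701, -, -, 422, -, -]

3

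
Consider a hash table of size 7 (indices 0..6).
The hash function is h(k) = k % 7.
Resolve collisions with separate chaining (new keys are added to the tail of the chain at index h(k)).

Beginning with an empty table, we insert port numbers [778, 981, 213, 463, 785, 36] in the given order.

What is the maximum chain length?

Insert 778: h=1, bucket 1 empty -> new chain.
Insert 981: h=1, bucket 1 nonempty -> append to chain.
Insert 213: h=3, bucket 3 empty -> new chain.
Insert 463: h=1, bucket 1 nonempty -> append to chain.
Insert 785: h=1, bucket 1 nonempty -> append to chain.
Insert 36: h=1, bucket 1 nonempty -> append to chain.
Final buckets:
0: -
1: 778 -> 981 -> 463 -> 785 -> 36
2: -
3: 213
4: -
5: -
6: -

5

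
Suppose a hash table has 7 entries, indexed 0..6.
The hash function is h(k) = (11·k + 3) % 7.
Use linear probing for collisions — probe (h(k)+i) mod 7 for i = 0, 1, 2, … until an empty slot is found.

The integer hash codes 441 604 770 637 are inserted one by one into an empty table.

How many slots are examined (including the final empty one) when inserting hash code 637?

4

Insert 441: h=3, slot 3 empty → index 3.
Insert 604: h=4, slot 4 empty → index 4.
Insert 770: h=3, slots 3,4 occupied → index 5.
Insert 637: h=3, slots 3,4,5 occupied → index 6.
Table: [∅, ∅, ∅, 441, 604, 770, 637]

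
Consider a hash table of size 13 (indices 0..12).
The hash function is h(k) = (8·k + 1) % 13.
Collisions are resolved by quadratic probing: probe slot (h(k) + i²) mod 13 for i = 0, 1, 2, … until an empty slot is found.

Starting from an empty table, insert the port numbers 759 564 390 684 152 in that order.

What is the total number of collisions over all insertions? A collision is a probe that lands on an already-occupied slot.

Insert 759: h=2, slot 2 empty => index 2.
Insert 564: h=2, slot 2 occupied => index 3.
Insert 390: h=1, slot 1 empty => index 1.
Insert 684: h=0, slot 0 empty => index 0.
Insert 152: h=8, slot 8 empty => index 8.
Table: [684, 390, 759, 564, ∅, ∅, ∅, ∅, 152, ∅, ∅, ∅, ∅]

1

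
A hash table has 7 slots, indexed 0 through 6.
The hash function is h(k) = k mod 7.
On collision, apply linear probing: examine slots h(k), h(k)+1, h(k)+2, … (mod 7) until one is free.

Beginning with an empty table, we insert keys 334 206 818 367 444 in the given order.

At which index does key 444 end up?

334 hashes to 5; slot 5 is free → place at 5.
206 hashes to 3; slot 3 is free → place at 3.
818 hashes to 6; slot 6 is free → place at 6.
367 hashes to 3; 3 taken → place at 4.
444 hashes to 3; 3,4,5,6 taken → place at 0.
Table: [444, ., ., 206, 367, 334, 818]

0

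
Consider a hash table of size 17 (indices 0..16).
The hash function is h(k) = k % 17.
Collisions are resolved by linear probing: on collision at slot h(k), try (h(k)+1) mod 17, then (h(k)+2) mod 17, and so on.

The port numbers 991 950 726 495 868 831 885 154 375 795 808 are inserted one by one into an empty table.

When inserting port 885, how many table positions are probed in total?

991 hashes to 5; slot 5 is free -> place at 5.
950 hashes to 15; slot 15 is free -> place at 15.
726 hashes to 12; slot 12 is free -> place at 12.
495 hashes to 2; slot 2 is free -> place at 2.
868 hashes to 1; slot 1 is free -> place at 1.
831 hashes to 15; 15 taken -> place at 16.
885 hashes to 1; 1,2 taken -> place at 3.
154 hashes to 1; 1,2,3 taken -> place at 4.
375 hashes to 1; 1,2,3,4,5 taken -> place at 6.
795 hashes to 13; slot 13 is free -> place at 13.
808 hashes to 9; slot 9 is free -> place at 9.
Table: [., 868, 495, 885, 154, 991, 375, ., ., 808, ., ., 726, 795, ., 950, 831]

3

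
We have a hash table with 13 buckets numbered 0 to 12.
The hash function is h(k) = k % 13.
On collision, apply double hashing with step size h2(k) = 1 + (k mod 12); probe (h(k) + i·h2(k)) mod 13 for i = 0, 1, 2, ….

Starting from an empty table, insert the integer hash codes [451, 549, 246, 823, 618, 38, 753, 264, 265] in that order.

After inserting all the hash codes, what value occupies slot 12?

451 hashes to 9; slot 9 is free => place at 9.
549 hashes to 3; slot 3 is free => place at 3.
246 hashes to 12; slot 12 is free => place at 12.
823 hashes to 4; slot 4 is free => place at 4.
618 hashes to 7; slot 7 is free => place at 7.
38 hashes to 12, h2=3; 12 taken => place at 2.
753 hashes to 12, h2=10; 12,9 taken => place at 6.
264 hashes to 4, h2=1; 4 taken => place at 5.
265 hashes to 5, h2=2; 5,7,9 taken => place at 11.
Table: [., ., 38, 549, 823, 264, 753, 618, ., 451, ., 265, 246]

246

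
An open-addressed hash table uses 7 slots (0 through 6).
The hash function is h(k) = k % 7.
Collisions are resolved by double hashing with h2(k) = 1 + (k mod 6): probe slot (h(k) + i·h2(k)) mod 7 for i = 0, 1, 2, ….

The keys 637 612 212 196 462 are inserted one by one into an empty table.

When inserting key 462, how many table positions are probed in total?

2

Insert 637: h=0, slot 0 empty → index 0.
Insert 612: h=3, slot 3 empty → index 3.
Insert 212: h=2, slot 2 empty → index 2.
Insert 196: h=0, h2=5, slot 0 occupied → index 5.
Insert 462: h=0, h2=1, slot 0 occupied → index 1.
Table: [637, 462, 212, 612, -, 196, -]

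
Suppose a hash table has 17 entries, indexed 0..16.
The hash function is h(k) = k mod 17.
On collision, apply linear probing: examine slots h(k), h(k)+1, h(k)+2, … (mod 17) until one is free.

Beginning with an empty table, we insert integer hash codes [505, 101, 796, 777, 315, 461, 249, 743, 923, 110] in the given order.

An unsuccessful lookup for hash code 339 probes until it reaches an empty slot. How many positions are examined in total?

505: h=12 -> slot 12
101: h=16 -> slot 16
796: h=14 -> slot 14
777: h=12, probe 12,13 -> slot 13
315: h=9 -> slot 9
461: h=2 -> slot 2
249: h=11 -> slot 11
743: h=12, probe 12,13,14,15 -> slot 15
923: h=5 -> slot 5
110: h=8 -> slot 8
Table: [∅, ∅, 461, ∅, ∅, 923, ∅, ∅, 110, 315, ∅, 249, 505, 777, 796, 743, 101]
Lookup 339: h=16, probe 16,0 → slot 0 empty, not found.

2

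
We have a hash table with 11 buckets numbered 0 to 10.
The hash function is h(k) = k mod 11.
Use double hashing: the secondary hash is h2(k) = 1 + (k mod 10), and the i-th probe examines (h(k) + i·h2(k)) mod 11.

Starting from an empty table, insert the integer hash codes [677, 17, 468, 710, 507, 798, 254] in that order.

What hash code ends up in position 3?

Insert 677: h=6, slot 6 empty => index 6.
Insert 17: h=6, h2=8, slot 6 occupied => index 3.
Insert 468: h=6, h2=9, slot 6 occupied => index 4.
Insert 710: h=6, h2=1, slot 6 occupied => index 7.
Insert 507: h=1, slot 1 empty => index 1.
Insert 798: h=6, h2=9, slots 6,4 occupied => index 2.
Insert 254: h=1, h2=5, slots 1,6 occupied => index 0.
Table: [254, 507, 798, 17, 468, ∅, 677, 710, ∅, ∅, ∅]

17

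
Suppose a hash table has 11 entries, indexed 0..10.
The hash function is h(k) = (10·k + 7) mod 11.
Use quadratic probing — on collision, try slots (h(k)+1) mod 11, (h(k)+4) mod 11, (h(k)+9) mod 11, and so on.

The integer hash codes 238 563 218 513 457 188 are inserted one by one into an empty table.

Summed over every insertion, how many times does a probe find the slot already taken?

2

238 hashes to 0; slot 0 is free -> place at 0.
563 hashes to 5; slot 5 is free -> place at 5.
218 hashes to 9; slot 9 is free -> place at 9.
513 hashes to 0; 0 taken -> place at 1.
457 hashes to 1; 1 taken -> place at 2.
188 hashes to 6; slot 6 is free -> place at 6.
Table: [238, 513, 457, -, -, 563, 188, -, -, 218, -]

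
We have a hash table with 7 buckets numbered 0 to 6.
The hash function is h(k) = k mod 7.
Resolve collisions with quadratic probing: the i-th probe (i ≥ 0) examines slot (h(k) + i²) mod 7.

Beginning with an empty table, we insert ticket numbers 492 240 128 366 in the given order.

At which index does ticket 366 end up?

492: h=2 -> slot 2
240: h=2, probe 2,3 -> slot 3
128: h=2, probe 2,3,6 -> slot 6
366: h=2, probe 2,3,6,4 -> slot 4
Table: [-, -, 492, 240, 366, -, 128]

4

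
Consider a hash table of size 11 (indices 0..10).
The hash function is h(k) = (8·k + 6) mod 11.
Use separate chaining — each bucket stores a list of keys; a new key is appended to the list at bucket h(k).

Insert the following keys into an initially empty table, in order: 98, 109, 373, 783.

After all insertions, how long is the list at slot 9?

Insert 98: h=9, bucket 9 empty → new chain.
Insert 109: h=9, bucket 9 nonempty → append to chain.
Insert 373: h=9, bucket 9 nonempty → append to chain.
Insert 783: h=0, bucket 0 empty → new chain.
Final buckets:
0: 783
1: —
2: —
3: —
4: —
5: —
6: —
7: —
8: —
9: 98 -> 109 -> 373
10: —

3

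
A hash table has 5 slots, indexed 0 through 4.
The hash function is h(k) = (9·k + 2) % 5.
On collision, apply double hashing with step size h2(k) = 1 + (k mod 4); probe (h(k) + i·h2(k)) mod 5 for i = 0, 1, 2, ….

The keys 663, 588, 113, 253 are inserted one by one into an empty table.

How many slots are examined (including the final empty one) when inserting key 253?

3

663: h=4 → slot 4
588: h=4, h2=1, probe 4,0 → slot 0
113: h=4, h2=2, probe 4,1 → slot 1
253: h=4, h2=2, probe 4,1,3 → slot 3
Table: [588, 113, ∅, 253, 663]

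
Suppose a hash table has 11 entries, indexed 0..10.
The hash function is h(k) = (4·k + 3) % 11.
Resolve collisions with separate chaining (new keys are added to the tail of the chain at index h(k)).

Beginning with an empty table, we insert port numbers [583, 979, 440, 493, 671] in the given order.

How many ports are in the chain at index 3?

4

Insert 583: h=3, bucket 3 empty -> new chain.
Insert 979: h=3, bucket 3 nonempty -> append to chain.
Insert 440: h=3, bucket 3 nonempty -> append to chain.
Insert 493: h=6, bucket 6 empty -> new chain.
Insert 671: h=3, bucket 3 nonempty -> append to chain.
Final buckets:
0: -
1: -
2: -
3: 583 -> 979 -> 440 -> 671
4: -
5: -
6: 493
7: -
8: -
9: -
10: -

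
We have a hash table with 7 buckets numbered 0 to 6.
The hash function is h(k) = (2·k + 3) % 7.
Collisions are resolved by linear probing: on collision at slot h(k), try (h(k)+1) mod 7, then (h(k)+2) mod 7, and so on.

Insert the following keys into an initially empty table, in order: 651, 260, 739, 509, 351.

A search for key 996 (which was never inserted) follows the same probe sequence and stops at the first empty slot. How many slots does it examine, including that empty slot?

2

651 hashes to 3; slot 3 is free -> place at 3.
260 hashes to 5; slot 5 is free -> place at 5.
739 hashes to 4; slot 4 is free -> place at 4.
509 hashes to 6; slot 6 is free -> place at 6.
351 hashes to 5; 5,6 taken -> place at 0.
Table: [351, _, _, 651, 739, 260, 509]
Lookup 996: h=0, probe 0,1 → slot 1 empty, not found.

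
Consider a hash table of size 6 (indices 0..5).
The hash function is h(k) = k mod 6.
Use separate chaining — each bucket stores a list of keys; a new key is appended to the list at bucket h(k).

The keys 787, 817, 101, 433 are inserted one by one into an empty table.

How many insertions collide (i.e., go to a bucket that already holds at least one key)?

2

Insert 787: h=1, bucket 1 empty -> new chain.
Insert 817: h=1, bucket 1 nonempty -> append to chain.
Insert 101: h=5, bucket 5 empty -> new chain.
Insert 433: h=1, bucket 1 nonempty -> append to chain.
Final buckets:
0: -
1: 787 -> 817 -> 433
2: -
3: -
4: -
5: 101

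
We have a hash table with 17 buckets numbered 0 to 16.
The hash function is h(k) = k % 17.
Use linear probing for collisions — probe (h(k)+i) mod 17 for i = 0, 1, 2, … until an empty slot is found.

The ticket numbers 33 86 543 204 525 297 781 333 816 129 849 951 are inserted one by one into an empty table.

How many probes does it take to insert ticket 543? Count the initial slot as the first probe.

2

33 hashes to 16; slot 16 is free → place at 16.
86 hashes to 1; slot 1 is free → place at 1.
543 hashes to 16; 16 taken → place at 0.
204 hashes to 0; 0,1 taken → place at 2.
525 hashes to 15; slot 15 is free → place at 15.
297 hashes to 8; slot 8 is free → place at 8.
781 hashes to 16; 16,0,1,2 taken → place at 3.
333 hashes to 10; slot 10 is free → place at 10.
816 hashes to 0; 0,1,2,3 taken → place at 4.
129 hashes to 10; 10 taken → place at 11.
849 hashes to 16; 16,0,1,2,3,4 taken → place at 5.
951 hashes to 16; 16,0,1,2,3,4,5 taken → place at 6.
Table: [543, 86, 204, 781, 816, 849, 951, ∅, 297, ∅, 333, 129, ∅, ∅, ∅, 525, 33]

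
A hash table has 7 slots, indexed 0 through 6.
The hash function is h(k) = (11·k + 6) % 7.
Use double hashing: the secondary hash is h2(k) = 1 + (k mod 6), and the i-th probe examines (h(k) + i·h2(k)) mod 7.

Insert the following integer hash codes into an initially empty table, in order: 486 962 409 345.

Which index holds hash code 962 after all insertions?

486: h=4 → slot 4
962: h=4, h2=3, probe 4,0 → slot 0
409: h=4, h2=2, probe 4,6 → slot 6
345: h=0, h2=4, probe 0,4,1 → slot 1
Table: [962, 345, -, -, 486, -, 409]

0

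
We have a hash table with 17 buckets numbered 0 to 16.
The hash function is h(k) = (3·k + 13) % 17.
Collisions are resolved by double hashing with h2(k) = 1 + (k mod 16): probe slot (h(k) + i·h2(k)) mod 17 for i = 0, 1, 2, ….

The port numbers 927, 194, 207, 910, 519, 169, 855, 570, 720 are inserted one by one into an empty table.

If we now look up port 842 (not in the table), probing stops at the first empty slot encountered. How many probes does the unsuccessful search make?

9

927: h=6 -> slot 6
194: h=0 -> slot 0
207: h=5 -> slot 5
910: h=6, h2=15, probe 6,4 -> slot 4
519: h=6, h2=8, probe 6,14 -> slot 14
169: h=10 -> slot 10
855: h=11 -> slot 11
570: h=6, h2=11, probe 6,0,11,5,16 -> slot 16
720: h=14, h2=1, probe 14,15 -> slot 15
Table: [194, ∅, ∅, ∅, 910, 207, 927, ∅, ∅, ∅, 169, 855, ∅, ∅, 519, 720, 570]
Lookup 842: h=6, h2=11, probe 6,0,11,5,16,10,4,15,9 → slot 9 empty, not found.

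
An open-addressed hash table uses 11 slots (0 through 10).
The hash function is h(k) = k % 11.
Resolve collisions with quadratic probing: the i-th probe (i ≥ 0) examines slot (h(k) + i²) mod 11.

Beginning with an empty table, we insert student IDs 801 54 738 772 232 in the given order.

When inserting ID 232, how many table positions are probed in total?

3

Insert 801: h=9, slot 9 empty -> index 9.
Insert 54: h=10, slot 10 empty -> index 10.
Insert 738: h=1, slot 1 empty -> index 1.
Insert 772: h=2, slot 2 empty -> index 2.
Insert 232: h=1, slots 1,2 occupied -> index 5.
Table: [∅, 738, 772, ∅, ∅, 232, ∅, ∅, ∅, 801, 54]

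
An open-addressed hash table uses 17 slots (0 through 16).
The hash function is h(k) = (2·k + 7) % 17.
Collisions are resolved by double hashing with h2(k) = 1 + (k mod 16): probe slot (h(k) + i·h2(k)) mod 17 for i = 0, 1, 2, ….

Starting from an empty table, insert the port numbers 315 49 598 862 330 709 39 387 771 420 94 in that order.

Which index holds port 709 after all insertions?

Insert 315: h=8, slot 8 empty => index 8.
Insert 49: h=3, slot 3 empty => index 3.
Insert 598: h=13, slot 13 empty => index 13.
Insert 862: h=14, slot 14 empty => index 14.
Insert 330: h=4, slot 4 empty => index 4.
Insert 709: h=14, h2=6, slots 14,3 occupied => index 9.
Insert 39: h=0, slot 0 empty => index 0.
Insert 387: h=16, slot 16 empty => index 16.
Insert 771: h=2, slot 2 empty => index 2.
Insert 420: h=14, h2=5, slots 14,2 occupied => index 7.
Insert 94: h=8, h2=15, slot 8 occupied => index 6.
Table: [39, ∅, 771, 49, 330, ∅, 94, 420, 315, 709, ∅, ∅, ∅, 598, 862, ∅, 387]

9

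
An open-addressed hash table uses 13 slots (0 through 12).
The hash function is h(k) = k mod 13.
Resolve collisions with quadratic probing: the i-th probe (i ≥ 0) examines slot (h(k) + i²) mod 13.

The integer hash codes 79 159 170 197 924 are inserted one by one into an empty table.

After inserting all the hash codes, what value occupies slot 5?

924

Insert 79: h=1, slot 1 empty → index 1.
Insert 159: h=3, slot 3 empty → index 3.
Insert 170: h=1, slot 1 occupied → index 2.
Insert 197: h=2, slots 2,3 occupied → index 6.
Insert 924: h=1, slots 1,2 occupied → index 5.
Table: [_, 79, 170, 159, _, 924, 197, _, _, _, _, _, _]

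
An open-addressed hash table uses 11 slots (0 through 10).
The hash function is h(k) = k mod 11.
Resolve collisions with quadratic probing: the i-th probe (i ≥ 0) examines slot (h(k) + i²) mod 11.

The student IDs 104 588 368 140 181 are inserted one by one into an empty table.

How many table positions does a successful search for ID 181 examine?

4

Insert 104: h=5, slot 5 empty => index 5.
Insert 588: h=5, slot 5 occupied => index 6.
Insert 368: h=5, slots 5,6 occupied => index 9.
Insert 140: h=8, slot 8 empty => index 8.
Insert 181: h=5, slots 5,6,9 occupied => index 3.
Table: [-, -, -, 181, -, 104, 588, -, 140, 368, -]
Lookup 181: h=5, probe 5,6,9,3 → found at 3.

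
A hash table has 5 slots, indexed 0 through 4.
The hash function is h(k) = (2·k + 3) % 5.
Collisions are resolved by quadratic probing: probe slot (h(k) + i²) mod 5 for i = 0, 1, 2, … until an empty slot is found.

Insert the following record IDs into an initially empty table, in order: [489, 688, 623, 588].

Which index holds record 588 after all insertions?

3

Insert 489: h=1, slot 1 empty => index 1.
Insert 688: h=4, slot 4 empty => index 4.
Insert 623: h=4, slot 4 occupied => index 0.
Insert 588: h=4, slots 4,0 occupied => index 3.
Table: [623, 489, —, 588, 688]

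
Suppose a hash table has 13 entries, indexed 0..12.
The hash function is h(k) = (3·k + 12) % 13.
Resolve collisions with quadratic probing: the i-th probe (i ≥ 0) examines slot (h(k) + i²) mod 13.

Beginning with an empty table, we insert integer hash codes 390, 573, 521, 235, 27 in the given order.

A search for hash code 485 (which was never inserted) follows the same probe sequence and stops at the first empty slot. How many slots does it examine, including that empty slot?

390: h=12 => slot 12
573: h=2 => slot 2
521: h=2, probe 2,3 => slot 3
235: h=2, probe 2,3,6 => slot 6
27: h=2, probe 2,3,6,11 => slot 11
Table: [-, -, 573, 521, -, -, 235, -, -, -, -, 27, 390]
Lookup 485: h=11, probe 11,12,2,7 → slot 7 empty, not found.

4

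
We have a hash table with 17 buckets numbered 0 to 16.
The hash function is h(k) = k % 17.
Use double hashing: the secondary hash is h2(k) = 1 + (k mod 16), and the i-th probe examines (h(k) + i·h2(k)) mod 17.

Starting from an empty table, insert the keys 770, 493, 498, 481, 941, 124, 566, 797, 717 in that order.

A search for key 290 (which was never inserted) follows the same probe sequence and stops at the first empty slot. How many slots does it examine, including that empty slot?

2

Insert 770: h=5, slot 5 empty => index 5.
Insert 493: h=0, slot 0 empty => index 0.
Insert 498: h=5, h2=3, slot 5 occupied => index 8.
Insert 481: h=5, h2=2, slot 5 occupied => index 7.
Insert 941: h=6, slot 6 empty => index 6.
Insert 124: h=5, h2=13, slot 5 occupied => index 1.
Insert 566: h=5, h2=7, slot 5 occupied => index 12.
Insert 797: h=15, slot 15 empty => index 15.
Insert 717: h=3, slot 3 empty => index 3.
Table: [493, 124, ., 717, ., 770, 941, 481, 498, ., ., ., 566, ., ., 797, .]
Lookup 290: h=1, h2=3, probe 1,4 → slot 4 empty, not found.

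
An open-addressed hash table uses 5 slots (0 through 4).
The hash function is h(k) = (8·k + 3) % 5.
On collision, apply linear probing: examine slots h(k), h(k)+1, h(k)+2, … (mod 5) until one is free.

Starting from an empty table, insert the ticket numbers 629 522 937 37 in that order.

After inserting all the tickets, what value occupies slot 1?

629 hashes to 0; slot 0 is free => place at 0.
522 hashes to 4; slot 4 is free => place at 4.
937 hashes to 4; 4,0 taken => place at 1.
37 hashes to 4; 4,0,1 taken => place at 2.
Table: [629, 937, 37, ., 522]

937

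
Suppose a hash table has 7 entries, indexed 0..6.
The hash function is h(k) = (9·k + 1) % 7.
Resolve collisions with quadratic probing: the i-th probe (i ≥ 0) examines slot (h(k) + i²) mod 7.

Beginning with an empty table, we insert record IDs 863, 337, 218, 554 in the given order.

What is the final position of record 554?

863 hashes to 5; slot 5 is free -> place at 5.
337 hashes to 3; slot 3 is free -> place at 3.
218 hashes to 3; 3 taken -> place at 4.
554 hashes to 3; 3,4 taken -> place at 0.
Table: [554, —, —, 337, 218, 863, —]

0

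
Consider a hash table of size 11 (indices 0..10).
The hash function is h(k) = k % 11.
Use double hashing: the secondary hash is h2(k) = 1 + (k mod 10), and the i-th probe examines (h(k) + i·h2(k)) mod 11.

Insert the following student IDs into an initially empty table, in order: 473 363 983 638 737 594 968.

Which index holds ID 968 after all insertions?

7

Insert 473: h=0, slot 0 empty → index 0.
Insert 363: h=0, h2=4, slot 0 occupied → index 4.
Insert 983: h=4, h2=4, slot 4 occupied → index 8.
Insert 638: h=0, h2=9, slot 0 occupied → index 9.
Insert 737: h=0, h2=8, slots 0,8 occupied → index 5.
Insert 594: h=0, h2=5, slots 0,5 occupied → index 10.
Insert 968: h=0, h2=9, slots 0,9 occupied → index 7.
Table: [473, ., ., ., 363, 737, ., 968, 983, 638, 594]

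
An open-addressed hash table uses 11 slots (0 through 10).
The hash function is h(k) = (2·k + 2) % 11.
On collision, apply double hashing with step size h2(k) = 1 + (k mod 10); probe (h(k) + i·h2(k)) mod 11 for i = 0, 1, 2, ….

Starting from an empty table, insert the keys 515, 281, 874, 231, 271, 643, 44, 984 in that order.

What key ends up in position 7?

515 hashes to 9; slot 9 is free → place at 9.
281 hashes to 3; slot 3 is free → place at 3.
874 hashes to 1; slot 1 is free → place at 1.
231 hashes to 2; slot 2 is free → place at 2.
271 hashes to 5; slot 5 is free → place at 5.
643 hashes to 1, h2=4; 1,5,9,2 taken → place at 6.
44 hashes to 2, h2=5; 2 taken → place at 7.
984 hashes to 1, h2=5; 1,6 taken → place at 0.
Table: [984, 874, 231, 281, -, 271, 643, 44, -, 515, -]

44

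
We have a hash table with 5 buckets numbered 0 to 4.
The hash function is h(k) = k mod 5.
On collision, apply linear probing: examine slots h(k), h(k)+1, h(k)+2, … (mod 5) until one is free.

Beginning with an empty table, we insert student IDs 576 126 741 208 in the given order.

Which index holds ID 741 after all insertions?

3

576: h=1 -> slot 1
126: h=1, probe 1,2 -> slot 2
741: h=1, probe 1,2,3 -> slot 3
208: h=3, probe 3,4 -> slot 4
Table: [∅, 576, 126, 741, 208]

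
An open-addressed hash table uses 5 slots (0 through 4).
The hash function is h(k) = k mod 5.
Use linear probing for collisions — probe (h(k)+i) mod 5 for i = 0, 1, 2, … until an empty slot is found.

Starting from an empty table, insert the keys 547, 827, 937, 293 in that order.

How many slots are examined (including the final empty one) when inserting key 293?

Insert 547: h=2, slot 2 empty → index 2.
Insert 827: h=2, slot 2 occupied → index 3.
Insert 937: h=2, slots 2,3 occupied → index 4.
Insert 293: h=3, slots 3,4 occupied → index 0.
Table: [293, _, 547, 827, 937]

3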